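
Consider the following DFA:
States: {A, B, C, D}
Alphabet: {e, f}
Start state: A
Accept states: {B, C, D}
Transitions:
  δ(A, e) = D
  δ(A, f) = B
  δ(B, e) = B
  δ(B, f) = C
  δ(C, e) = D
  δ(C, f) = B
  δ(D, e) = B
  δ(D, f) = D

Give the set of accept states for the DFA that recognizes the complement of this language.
Complement accept states = All states \ Original accept states
= {A, B, C, D} \ {B, C, D}
{A}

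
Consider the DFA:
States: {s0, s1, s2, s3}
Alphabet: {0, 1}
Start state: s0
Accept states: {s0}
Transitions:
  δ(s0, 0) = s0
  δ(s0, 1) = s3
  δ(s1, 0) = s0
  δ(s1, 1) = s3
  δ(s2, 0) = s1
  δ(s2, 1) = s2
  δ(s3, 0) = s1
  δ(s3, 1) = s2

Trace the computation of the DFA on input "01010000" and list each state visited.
read '0': s0 → s0
  read '1': s0 → s3
  read '0': s3 → s1
  read '1': s1 → s3
  read '0': s3 → s1
  read '0': s1 → s0
  read '0': s0 → s0
  read '0': s0 → s0
s0 -> s0 -> s3 -> s1 -> s3 -> s1 -> s0 -> s0 -> s0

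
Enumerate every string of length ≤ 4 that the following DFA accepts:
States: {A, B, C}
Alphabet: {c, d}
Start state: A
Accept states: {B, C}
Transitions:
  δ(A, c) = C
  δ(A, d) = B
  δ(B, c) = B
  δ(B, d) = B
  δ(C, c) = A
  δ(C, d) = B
c, d, cd, dc, dd, ccc, ccd, cdc, cdd, dcc, dcd, ddc, ddd, cccd, ccdc, ccdd, cdcc, cdcd, cddc, cddd, dccc, dccd, dcdc, dcdd, ddcc, ddcd, dddc, dddd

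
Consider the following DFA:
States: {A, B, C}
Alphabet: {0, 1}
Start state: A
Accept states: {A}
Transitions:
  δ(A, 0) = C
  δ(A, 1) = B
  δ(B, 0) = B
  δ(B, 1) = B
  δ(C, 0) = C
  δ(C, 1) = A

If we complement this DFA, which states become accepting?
Complement accept states = All states \ Original accept states
= {A, B, C} \ {A}
{B, C}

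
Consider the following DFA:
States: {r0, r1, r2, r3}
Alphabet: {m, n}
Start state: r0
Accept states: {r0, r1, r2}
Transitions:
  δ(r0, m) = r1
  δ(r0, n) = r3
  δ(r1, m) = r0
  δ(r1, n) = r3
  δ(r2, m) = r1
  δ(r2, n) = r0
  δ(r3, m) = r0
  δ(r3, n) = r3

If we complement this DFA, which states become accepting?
Complement accept states = All states \ Original accept states
= {r0, r1, r2, r3} \ {r0, r1, r2}
{r3}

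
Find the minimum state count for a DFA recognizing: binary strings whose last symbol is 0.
By Myhill–Nerode, count the distinguishable equivalence classes: 2^1 = 2 classes — the DFA must remember the last 1 symbol read; every pair of distinct length-1 suffixes is distinguishable by some continuation.
2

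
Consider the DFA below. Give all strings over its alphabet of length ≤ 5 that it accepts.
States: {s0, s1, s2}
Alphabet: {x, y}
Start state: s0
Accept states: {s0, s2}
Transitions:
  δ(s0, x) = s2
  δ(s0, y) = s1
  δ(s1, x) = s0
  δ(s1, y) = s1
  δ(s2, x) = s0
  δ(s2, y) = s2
ε, x, xx, xy, yx, xxx, xyx, xyy, yxx, yyx, xxxx, xxxy, xxyx, xyxx, xyyx, xyyy, yxxx, yxxy, yxyx, yyxx, yyyx, xxxxx, xxxyx, xxxyy, xxyxx, xxyyx, xyxxx, xyxxy, xyxyx, xyyxx, xyyyx, xyyyy, yxxxx, yxxyx, yxxyy, yxyxx, yxyyx, yyxxx, yyxxy, yyxyx, yyyxx, yyyyx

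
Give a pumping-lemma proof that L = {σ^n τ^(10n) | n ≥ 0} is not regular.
Assume L is regular with pumping length p. Idea: pumping the σ-block breaks the 1:10 ratio.
Choose s = σ^p τ^(10p) (length 11p ≥ p). By the pumping lemma, s = xyz with |xy| ≤ p, |y| > 0, so y = σ^k with k ≥ 1. Then xy²z = σ^(p+k) τ^(10p). For this to be in L we would need 10p = 10(p+k), i.e. 10k = 0, contradicting k ≥ 1. So xy²z ∉ L.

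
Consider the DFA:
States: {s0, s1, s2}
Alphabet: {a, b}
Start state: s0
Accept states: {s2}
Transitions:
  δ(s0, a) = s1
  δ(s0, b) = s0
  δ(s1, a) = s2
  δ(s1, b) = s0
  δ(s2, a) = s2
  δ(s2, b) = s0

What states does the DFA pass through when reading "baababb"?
read 'b': s0 → s0
  read 'a': s0 → s1
  read 'a': s1 → s2
  read 'b': s2 → s0
  read 'a': s0 → s1
  read 'b': s1 → s0
  read 'b': s0 → s0
s0 -> s0 -> s1 -> s2 -> s0 -> s1 -> s0 -> s0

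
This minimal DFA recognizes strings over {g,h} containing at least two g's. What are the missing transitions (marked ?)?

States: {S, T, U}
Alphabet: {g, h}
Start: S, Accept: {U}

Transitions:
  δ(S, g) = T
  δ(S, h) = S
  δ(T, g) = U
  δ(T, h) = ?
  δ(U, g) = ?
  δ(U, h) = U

From the language and accept set, identify what each state tracks — S: zero g's seen; T: one g seen; U: ≥ two g's seen.
Each missing δ(q, a) is the state matching the new tracked value after reading a.
δ(T, h) = T; δ(U, g) = U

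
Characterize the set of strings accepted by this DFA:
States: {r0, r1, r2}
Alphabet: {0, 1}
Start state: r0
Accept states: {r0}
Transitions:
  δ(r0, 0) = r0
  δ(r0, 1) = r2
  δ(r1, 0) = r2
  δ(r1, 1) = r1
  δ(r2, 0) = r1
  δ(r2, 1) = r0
Testing a few strings:
  '1' → reject
  '010' → reject
  '10' → reject
  '0101' → reject
State roles: r0=value ≡ 0 (mod 3); r1=value ≡ 2 (mod 3); r2=value ≡ 1 (mod 3)
All binary strings representing a multiple of 3 (read in base 2; leading zeros allowed and ε counts as 0)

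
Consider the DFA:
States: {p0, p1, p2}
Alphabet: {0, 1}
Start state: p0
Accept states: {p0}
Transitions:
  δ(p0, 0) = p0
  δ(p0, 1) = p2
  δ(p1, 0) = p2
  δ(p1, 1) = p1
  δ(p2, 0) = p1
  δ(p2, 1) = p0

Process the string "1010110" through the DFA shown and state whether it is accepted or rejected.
Processing string "1010110":
  p0 --1--> p2
  p2 --0--> p1
  p1 --1--> p1
  p1 --0--> p2
  p2 --1--> p0
  p0 --1--> p2
  p2 --0--> p1
Final state: p1
Accept states: {p0}
No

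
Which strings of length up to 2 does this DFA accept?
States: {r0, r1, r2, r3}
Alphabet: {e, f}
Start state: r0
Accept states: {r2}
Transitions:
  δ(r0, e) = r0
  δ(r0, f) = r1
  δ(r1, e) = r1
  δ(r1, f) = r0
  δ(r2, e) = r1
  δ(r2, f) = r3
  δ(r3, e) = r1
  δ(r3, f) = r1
None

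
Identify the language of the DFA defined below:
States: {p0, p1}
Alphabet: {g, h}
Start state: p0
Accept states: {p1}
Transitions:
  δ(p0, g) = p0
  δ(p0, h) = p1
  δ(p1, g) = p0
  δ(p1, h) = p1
Testing a few strings:
  'ghg' → reject
  'gg' → reject
  'hhg' → reject
  'hgh' → accept
State roles: p0=last symbol not h; p1=last symbol is h
All strings over {g,h} ending with h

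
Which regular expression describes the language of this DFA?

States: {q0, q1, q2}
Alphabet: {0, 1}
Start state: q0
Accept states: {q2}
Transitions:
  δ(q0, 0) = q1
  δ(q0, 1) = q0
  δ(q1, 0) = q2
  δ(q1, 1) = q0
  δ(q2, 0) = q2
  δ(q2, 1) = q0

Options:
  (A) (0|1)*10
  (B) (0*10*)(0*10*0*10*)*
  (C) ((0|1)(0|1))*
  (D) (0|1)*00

Check each option against the DFA on short strings; one disagreement eliminates an option:
  (A) (0|1)*10: on '00' the DFA goes q0 → q1 → q2 and accepts (q2 ∈ Accept), but the regex does not match it → eliminate
  (B) (0*10*)(0*10*0*10*)*: on '1' the DFA goes q0 → q0 and rejects (q0 ∉ Accept), but the regex matches it → eliminate
  (C) ((0|1)(0|1))*: on ε the DFA stays in q0 and rejects (q0 ∉ Accept), but the regex matches it → eliminate
  (D) (0|1)*00: agrees with the DFA on every string of length ≤ 6
Only (D) is consistent with the DFA.
(D) (0|1)*00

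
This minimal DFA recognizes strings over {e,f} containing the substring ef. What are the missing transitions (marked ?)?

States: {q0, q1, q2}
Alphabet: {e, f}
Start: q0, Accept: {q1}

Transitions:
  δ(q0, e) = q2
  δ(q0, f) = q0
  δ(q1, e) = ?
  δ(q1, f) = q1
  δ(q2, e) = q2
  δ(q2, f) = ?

From the language and accept set, identify what each state tracks — q0: no e seen yet; q1: substring ef seen; q2: seen a e, waiting for f.
Each missing δ(q, a) is the state matching the new tracked value after reading a.
δ(q1, e) = q1; δ(q2, f) = q1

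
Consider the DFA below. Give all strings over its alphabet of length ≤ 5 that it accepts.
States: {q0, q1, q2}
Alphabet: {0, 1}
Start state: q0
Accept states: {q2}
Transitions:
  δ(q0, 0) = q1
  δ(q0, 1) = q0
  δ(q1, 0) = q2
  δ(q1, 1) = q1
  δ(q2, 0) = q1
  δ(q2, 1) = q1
00, 010, 100, 0000, 0010, 0110, 1010, 1100, 00010, 00110, 01000, 01010, 01110, 10000, 10010, 10110, 11010, 11100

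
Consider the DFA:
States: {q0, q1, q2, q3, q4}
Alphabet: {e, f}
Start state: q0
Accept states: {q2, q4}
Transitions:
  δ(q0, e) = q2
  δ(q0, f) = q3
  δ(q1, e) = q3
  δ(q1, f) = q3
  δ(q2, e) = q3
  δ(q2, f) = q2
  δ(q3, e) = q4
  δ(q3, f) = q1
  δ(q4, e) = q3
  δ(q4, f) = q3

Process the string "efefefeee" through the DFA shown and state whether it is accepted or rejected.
Processing string "efefefeee":
  q0 --e--> q2
  q2 --f--> q2
  q2 --e--> q3
  q3 --f--> q1
  q1 --e--> q3
  q3 --f--> q1
  q1 --e--> q3
  q3 --e--> q4
  q4 --e--> q3
Final state: q3
Accept states: {q2, q4}
No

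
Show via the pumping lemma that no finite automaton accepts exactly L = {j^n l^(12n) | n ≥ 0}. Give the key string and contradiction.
Assume L is regular with pumping length p. Idea: pumping the j-block breaks the 1:12 ratio.
Choose s = j^p l^(12p) (length 13p ≥ p). By the pumping lemma, s = xyz with |xy| ≤ p, |y| > 0, so y = j^k with k ≥ 1. Then xy²z = j^(p+k) l^(12p). For this to be in L we would need 12p = 12(p+k), i.e. 12k = 0, contradicting k ≥ 1. So xy²z ∉ L.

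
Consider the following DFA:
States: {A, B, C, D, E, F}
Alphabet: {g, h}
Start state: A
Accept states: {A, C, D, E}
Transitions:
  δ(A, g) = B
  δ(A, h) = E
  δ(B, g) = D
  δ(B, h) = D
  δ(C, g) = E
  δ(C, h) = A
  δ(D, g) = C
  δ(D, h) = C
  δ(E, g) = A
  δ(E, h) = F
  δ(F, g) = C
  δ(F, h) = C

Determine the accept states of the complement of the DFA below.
Complement accept states = All states \ Original accept states
= {A, B, C, D, E, F} \ {A, C, D, E}
{B, F}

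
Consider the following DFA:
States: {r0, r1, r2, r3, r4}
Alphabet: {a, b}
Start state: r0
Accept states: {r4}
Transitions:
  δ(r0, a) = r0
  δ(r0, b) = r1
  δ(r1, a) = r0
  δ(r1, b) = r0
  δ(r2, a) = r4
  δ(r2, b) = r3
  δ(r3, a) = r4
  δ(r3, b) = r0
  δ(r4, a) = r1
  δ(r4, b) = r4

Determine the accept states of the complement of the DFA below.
Complement accept states = All states \ Original accept states
= {r0, r1, r2, r3, r4} \ {r4}
{r0, r1, r2, r3}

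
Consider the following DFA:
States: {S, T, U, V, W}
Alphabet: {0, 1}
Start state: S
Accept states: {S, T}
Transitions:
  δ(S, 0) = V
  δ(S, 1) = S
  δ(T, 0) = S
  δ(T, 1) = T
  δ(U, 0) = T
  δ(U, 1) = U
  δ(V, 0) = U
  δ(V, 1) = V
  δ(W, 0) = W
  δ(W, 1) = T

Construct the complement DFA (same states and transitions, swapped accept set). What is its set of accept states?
Complement accept states = All states \ Original accept states
= {S, T, U, V, W} \ {S, T}
{U, V, W}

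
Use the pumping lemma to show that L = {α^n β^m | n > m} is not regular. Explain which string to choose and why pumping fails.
Assume L is regular with pumping length p. Idea: pumping down the α-block drops the α-count to at most the β-count.
Choose s = α^(p+1) β^p ∈ L (|s| = 2p+1 ≥ p). By the pumping lemma, s = xyz with |xy| ≤ p, |y| > 0, so y = α^k with k ≥ 1. Take i = 0: xz = α^(p+1−k) β^p. Since k ≥ 1, p+1−k ≤ p, so the number of α's is no longer strictly greater than the number of β's, hence xz ∉ L.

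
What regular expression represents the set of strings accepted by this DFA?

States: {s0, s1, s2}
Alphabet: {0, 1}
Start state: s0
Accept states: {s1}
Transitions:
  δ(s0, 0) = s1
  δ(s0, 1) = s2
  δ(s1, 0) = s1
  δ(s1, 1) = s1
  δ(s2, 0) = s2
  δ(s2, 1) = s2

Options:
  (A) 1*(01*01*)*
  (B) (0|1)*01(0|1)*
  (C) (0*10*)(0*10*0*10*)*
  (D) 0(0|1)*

Check each option against the DFA on short strings; one disagreement eliminates an option:
  (A) 1*(01*01*)*: on ε the DFA stays in s0 and rejects (s0 ∉ Accept), but the regex matches it → eliminate
  (B) (0|1)*01(0|1)*: on '0' the DFA goes s0 → s1 and accepts (s1 ∈ Accept), but the regex does not match it → eliminate
  (C) (0*10*)(0*10*0*10*)*: on '0' the DFA goes s0 → s1 and accepts (s1 ∈ Accept), but the regex does not match it → eliminate
  (D) 0(0|1)*: agrees with the DFA on every string of length ≤ 6
Only (D) is consistent with the DFA.
(D) 0(0|1)*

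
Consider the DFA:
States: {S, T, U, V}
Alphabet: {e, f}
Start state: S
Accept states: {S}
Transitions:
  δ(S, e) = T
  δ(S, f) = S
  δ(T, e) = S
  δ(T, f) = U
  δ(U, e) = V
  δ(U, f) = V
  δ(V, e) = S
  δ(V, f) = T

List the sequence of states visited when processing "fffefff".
read 'f': S → S
  read 'f': S → S
  read 'f': S → S
  read 'e': S → T
  read 'f': T → U
  read 'f': U → V
  read 'f': V → T
S -> S -> S -> S -> T -> U -> V -> T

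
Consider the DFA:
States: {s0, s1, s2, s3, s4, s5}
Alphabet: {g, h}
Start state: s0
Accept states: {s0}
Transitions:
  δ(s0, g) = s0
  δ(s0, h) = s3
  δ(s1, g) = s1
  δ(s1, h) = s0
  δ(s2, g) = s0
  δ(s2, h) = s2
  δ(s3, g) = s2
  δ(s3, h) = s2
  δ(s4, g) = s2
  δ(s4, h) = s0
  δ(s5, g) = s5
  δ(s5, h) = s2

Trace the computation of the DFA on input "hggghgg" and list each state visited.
read 'h': s0 → s3
  read 'g': s3 → s2
  read 'g': s2 → s0
  read 'g': s0 → s0
  read 'h': s0 → s3
  read 'g': s3 → s2
  read 'g': s2 → s0
s0 -> s3 -> s2 -> s0 -> s0 -> s3 -> s2 -> s0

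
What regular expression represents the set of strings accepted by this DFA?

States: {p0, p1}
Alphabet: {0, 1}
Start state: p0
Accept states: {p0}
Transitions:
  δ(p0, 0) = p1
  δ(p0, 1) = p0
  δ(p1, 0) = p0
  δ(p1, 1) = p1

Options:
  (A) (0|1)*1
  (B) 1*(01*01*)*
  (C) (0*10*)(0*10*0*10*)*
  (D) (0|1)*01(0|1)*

Check each option against the DFA on short strings; one disagreement eliminates an option:
  (A) (0|1)*1: on ε the DFA stays in p0 and accepts (p0 ∈ Accept), but the regex does not match it → eliminate
  (B) 1*(01*01*)*: agrees with the DFA on every string of length ≤ 6
  (C) (0*10*)(0*10*0*10*)*: on ε the DFA stays in p0 and accepts (p0 ∈ Accept), but the regex does not match it → eliminate
  (D) (0|1)*01(0|1)*: on ε the DFA stays in p0 and accepts (p0 ∈ Accept), but the regex does not match it → eliminate
Only (B) is consistent with the DFA.
(B) 1*(01*01*)*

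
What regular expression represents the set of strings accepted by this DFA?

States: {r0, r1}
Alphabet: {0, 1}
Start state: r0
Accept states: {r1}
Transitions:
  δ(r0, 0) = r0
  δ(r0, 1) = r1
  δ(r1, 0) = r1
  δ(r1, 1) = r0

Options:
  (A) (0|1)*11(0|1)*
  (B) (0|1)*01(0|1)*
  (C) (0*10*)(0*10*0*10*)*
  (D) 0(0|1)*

Check each option against the DFA on short strings; one disagreement eliminates an option:
  (A) (0|1)*11(0|1)*: on '1' the DFA goes r0 → r1 and accepts (r1 ∈ Accept), but the regex does not match it → eliminate
  (B) (0|1)*01(0|1)*: on '1' the DFA goes r0 → r1 and accepts (r1 ∈ Accept), but the regex does not match it → eliminate
  (C) (0*10*)(0*10*0*10*)*: agrees with the DFA on every string of length ≤ 6
  (D) 0(0|1)*: on '0' the DFA goes r0 → r0 and rejects (r0 ∉ Accept), but the regex matches it → eliminate
Only (C) is consistent with the DFA.
(C) (0*10*)(0*10*0*10*)*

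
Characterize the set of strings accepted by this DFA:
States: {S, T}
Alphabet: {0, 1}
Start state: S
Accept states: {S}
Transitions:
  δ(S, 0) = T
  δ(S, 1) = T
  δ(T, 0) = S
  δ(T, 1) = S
Testing a few strings:
  '0' → reject
  '10' → accept
  '111' → reject
  '1' → reject
State roles: S=even length so far; T=odd length so far
All binary strings of even length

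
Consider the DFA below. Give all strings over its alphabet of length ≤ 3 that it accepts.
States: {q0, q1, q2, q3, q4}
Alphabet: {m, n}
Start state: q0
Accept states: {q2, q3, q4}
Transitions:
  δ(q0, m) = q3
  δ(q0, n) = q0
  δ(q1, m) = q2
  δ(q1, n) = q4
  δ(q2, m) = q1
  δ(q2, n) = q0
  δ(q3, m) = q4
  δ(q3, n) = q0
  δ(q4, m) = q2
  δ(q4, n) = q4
m, mm, nm, mmm, mmn, mnm, nmm, nnm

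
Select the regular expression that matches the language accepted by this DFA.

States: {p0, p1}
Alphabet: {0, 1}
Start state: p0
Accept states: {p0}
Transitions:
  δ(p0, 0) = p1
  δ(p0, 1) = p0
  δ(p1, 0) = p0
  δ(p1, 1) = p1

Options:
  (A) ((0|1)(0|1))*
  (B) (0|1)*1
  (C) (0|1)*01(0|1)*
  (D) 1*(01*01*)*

Check each option against the DFA on short strings; one disagreement eliminates an option:
  (A) ((0|1)(0|1))*: on '1' the DFA goes p0 → p0 and accepts (p0 ∈ Accept), but the regex does not match it → eliminate
  (B) (0|1)*1: on ε the DFA stays in p0 and accepts (p0 ∈ Accept), but the regex does not match it → eliminate
  (C) (0|1)*01(0|1)*: on ε the DFA stays in p0 and accepts (p0 ∈ Accept), but the regex does not match it → eliminate
  (D) 1*(01*01*)*: agrees with the DFA on every string of length ≤ 6
Only (D) is consistent with the DFA.
(D) 1*(01*01*)*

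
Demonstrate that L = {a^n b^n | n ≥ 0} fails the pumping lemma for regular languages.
Assume L is regular with pumping length p. Idea: pumping the a-block changes the count balance.
Choose s = a^p b^p (length 2p ≥ p). By the pumping lemma, s = xyz with |xy| ≤ p, |y| > 0. So y = a^k for some k > 0 (since xy is entirely within the a's). Pumping gives xy²z = a^(p+k) b^p, which is not in L since p+k ≠ p.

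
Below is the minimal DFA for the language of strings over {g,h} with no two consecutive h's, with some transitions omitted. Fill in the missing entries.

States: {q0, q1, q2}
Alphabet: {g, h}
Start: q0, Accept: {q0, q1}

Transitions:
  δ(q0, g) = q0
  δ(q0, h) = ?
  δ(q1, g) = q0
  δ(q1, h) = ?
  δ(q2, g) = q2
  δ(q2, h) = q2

From the language and accept set, identify what each state tracks — q0: last symbol not h (ok); q1: last symbol h (ok); q2: saw hh (dead).
Each missing δ(q, a) is the state matching the new tracked value after reading a.
δ(q0, h) = q1; δ(q1, h) = q2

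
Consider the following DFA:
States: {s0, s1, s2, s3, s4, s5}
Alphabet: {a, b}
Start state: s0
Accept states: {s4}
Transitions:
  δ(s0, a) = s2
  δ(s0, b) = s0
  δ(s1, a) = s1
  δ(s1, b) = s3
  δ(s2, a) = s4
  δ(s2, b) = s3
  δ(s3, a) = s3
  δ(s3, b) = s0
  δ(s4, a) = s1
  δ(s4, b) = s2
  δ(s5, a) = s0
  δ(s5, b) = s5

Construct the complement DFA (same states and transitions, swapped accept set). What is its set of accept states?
Complement accept states = All states \ Original accept states
= {s0, s1, s2, s3, s4, s5} \ {s4}
{s0, s1, s2, s3, s5}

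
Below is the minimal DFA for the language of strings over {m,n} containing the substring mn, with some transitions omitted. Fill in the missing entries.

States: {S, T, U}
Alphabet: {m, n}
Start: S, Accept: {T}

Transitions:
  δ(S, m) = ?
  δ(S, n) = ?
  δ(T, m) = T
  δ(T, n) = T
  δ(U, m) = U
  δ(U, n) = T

From the language and accept set, identify what each state tracks — S: no m seen yet; T: substring mn seen; U: seen a m, waiting for n.
Each missing δ(q, a) is the state matching the new tracked value after reading a.
δ(S, m) = U; δ(S, n) = S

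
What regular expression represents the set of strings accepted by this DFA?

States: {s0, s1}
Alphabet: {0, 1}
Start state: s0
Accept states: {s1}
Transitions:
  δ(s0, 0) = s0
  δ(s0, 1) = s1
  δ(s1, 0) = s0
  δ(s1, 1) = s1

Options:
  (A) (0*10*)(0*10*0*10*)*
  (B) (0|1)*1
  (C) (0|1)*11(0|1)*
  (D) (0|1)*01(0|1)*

Check each option against the DFA on short strings; one disagreement eliminates an option:
  (A) (0*10*)(0*10*0*10*)*: on '10' the DFA goes s0 → s1 → s0 and rejects (s0 ∉ Accept), but the regex matches it → eliminate
  (B) (0|1)*1: agrees with the DFA on every string of length ≤ 6
  (C) (0|1)*11(0|1)*: on '1' the DFA goes s0 → s1 and accepts (s1 ∈ Accept), but the regex does not match it → eliminate
  (D) (0|1)*01(0|1)*: on '1' the DFA goes s0 → s1 and accepts (s1 ∈ Accept), but the regex does not match it → eliminate
Only (B) is consistent with the DFA.
(B) (0|1)*1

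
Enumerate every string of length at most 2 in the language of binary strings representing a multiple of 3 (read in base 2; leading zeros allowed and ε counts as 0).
ε, 0, 00, 11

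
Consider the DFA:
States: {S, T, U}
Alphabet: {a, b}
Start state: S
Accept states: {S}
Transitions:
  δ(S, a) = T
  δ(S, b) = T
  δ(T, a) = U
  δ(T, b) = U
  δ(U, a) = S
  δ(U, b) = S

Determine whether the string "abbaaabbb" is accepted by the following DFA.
Processing string "abbaaabbb":
  S --a--> T
  T --b--> U
  U --b--> S
  S --a--> T
  T --a--> U
  U --a--> S
  S --b--> T
  T --b--> U
  U --b--> S
Final state: S
Accept states: {S}
Yes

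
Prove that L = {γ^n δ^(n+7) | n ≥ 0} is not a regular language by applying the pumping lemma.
Assume L is regular with pumping length p. Idea: pumping the γ-block breaks the fixed offset of 7.
Choose s = γ^p δ^(p+7) ∈ L. By the pumping lemma, s = xyz with |xy| ≤ p, |y| > 0, so y = γ^k with k ≥ 1. Then xy²z = γ^(p+k) δ^(p+7). For this to be in L we would need p+7 = (p+k)+7, i.e. k = 0, contradicting k ≥ 1. So xy²z ∉ L.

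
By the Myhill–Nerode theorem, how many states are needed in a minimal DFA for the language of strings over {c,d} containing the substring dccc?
By Myhill–Nerode, count the distinguishable equivalence classes: 5 classes — one per longest suffix of the input that is a prefix of 'dccc' (lengths 0 through 3), plus an absorbing 'already seen dccc' class.
5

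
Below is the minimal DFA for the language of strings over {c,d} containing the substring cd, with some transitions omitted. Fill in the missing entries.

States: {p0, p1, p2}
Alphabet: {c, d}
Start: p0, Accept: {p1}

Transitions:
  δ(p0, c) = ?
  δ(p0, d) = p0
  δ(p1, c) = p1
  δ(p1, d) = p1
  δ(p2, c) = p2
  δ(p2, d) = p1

From the language and accept set, identify what each state tracks — p0: no c seen yet; p1: substring cd seen; p2: seen a c, waiting for d.
Each missing δ(q, a) is the state matching the new tracked value after reading a.
δ(p0, c) = p2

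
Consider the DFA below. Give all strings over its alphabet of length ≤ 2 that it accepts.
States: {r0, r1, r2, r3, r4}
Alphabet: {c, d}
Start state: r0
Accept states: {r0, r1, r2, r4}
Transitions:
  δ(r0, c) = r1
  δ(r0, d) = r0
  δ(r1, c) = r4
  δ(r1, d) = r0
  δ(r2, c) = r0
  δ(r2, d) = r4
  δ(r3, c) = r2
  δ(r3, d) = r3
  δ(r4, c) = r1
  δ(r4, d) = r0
ε, c, d, cc, cd, dc, dd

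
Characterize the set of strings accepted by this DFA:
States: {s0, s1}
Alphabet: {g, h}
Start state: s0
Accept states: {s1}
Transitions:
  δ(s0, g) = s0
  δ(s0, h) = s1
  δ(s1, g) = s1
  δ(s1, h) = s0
Testing a few strings:
  'g' → reject
  'hh' → reject
  'hhh' → accept
  'h' → accept
State roles: s0=even number of h's so far; s1=odd number of h's so far
All strings over {g,h} with an odd number of h's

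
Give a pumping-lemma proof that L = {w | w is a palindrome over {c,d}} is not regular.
Assume L is regular with pumping length p. Idea: pumping the leading c-block breaks the symmetry.
Choose s = c^p d c^p (a palindrome of length 2p+1 ≥ p). By the pumping lemma, s = xyz with |xy| ≤ p, |y| > 0, so y = c^k with k > 0 (xy lies entirely in the first c^p). Then xy²z = c^(p+k) d c^p, which is not a palindrome since p+k ≠ p.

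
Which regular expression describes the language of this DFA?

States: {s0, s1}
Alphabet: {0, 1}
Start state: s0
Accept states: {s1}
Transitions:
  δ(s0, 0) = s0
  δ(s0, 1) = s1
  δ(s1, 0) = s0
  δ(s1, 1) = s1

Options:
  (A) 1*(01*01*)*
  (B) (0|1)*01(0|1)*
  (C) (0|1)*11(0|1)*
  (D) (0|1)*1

Check each option against the DFA on short strings; one disagreement eliminates an option:
  (A) 1*(01*01*)*: on ε the DFA stays in s0 and rejects (s0 ∉ Accept), but the regex matches it → eliminate
  (B) (0|1)*01(0|1)*: on '1' the DFA goes s0 → s1 and accepts (s1 ∈ Accept), but the regex does not match it → eliminate
  (C) (0|1)*11(0|1)*: on '1' the DFA goes s0 → s1 and accepts (s1 ∈ Accept), but the regex does not match it → eliminate
  (D) (0|1)*1: agrees with the DFA on every string of length ≤ 6
Only (D) is consistent with the DFA.
(D) (0|1)*1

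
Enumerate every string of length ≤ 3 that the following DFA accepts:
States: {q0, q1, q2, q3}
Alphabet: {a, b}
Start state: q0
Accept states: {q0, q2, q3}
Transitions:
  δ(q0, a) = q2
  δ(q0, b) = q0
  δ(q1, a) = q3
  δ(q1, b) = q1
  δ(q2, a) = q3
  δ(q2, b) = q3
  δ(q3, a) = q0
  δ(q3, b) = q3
ε, a, b, aa, ab, ba, bb, aaa, aab, aba, abb, baa, bab, bba, bbb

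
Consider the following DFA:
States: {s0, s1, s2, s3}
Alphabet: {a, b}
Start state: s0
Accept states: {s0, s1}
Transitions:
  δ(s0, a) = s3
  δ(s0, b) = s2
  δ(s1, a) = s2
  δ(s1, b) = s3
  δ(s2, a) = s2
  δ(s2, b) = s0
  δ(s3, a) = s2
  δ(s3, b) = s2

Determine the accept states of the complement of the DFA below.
Complement accept states = All states \ Original accept states
= {s0, s1, s2, s3} \ {s0, s1}
{s2, s3}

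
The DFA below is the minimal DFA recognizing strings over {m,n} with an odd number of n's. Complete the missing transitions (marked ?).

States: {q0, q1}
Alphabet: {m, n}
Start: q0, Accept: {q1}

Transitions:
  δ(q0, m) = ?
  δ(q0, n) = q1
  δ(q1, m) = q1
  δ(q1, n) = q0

From the language and accept set, identify what each state tracks — q0: even number of n's so far; q1: odd number of n's so far.
Each missing δ(q, a) is the state matching the new tracked value after reading a.
δ(q0, m) = q0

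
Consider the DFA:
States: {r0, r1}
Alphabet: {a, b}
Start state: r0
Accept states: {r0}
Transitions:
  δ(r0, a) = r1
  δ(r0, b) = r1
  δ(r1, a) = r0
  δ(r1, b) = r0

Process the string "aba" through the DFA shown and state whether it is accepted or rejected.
Processing string "aba":
  r0 --a--> r1
  r1 --b--> r0
  r0 --a--> r1
Final state: r1
Accept states: {r0}
No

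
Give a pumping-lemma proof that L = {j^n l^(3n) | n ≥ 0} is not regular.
Assume L is regular with pumping length p. Idea: pumping the j-block breaks the 1:3 ratio.
Choose s = j^p l^(3p) (length 4p ≥ p). By the pumping lemma, s = xyz with |xy| ≤ p, |y| > 0, so y = j^k with k ≥ 1. Then xy²z = j^(p+k) l^(3p). For this to be in L we would need 3p = 3(p+k), i.e. 3k = 0, contradicting k ≥ 1. So xy²z ∉ L.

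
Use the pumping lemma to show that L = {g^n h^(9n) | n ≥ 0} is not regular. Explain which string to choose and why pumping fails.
Assume L is regular with pumping length p. Idea: pumping the g-block breaks the 1:9 ratio.
Choose s = g^p h^(9p) (length 10p ≥ p). By the pumping lemma, s = xyz with |xy| ≤ p, |y| > 0, so y = g^k with k ≥ 1. Then xy²z = g^(p+k) h^(9p). For this to be in L we would need 9p = 9(p+k), i.e. 9k = 0, contradicting k ≥ 1. So xy²z ∉ L.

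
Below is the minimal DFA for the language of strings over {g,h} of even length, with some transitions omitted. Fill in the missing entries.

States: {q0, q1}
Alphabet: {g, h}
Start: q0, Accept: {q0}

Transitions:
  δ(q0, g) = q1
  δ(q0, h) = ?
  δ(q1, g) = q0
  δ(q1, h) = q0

From the language and accept set, identify what each state tracks — q0: even length so far; q1: odd length so far.
Each missing δ(q, a) is the state matching the new tracked value after reading a.
δ(q0, h) = q1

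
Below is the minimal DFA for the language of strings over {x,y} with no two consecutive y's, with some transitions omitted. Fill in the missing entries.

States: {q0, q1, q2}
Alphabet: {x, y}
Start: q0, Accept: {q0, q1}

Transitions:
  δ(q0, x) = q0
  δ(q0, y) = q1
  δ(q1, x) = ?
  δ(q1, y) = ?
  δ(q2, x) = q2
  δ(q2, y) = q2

From the language and accept set, identify what each state tracks — q0: last symbol not y (ok); q1: last symbol y (ok); q2: saw yy (dead).
Each missing δ(q, a) is the state matching the new tracked value after reading a.
δ(q1, x) = q0; δ(q1, y) = q2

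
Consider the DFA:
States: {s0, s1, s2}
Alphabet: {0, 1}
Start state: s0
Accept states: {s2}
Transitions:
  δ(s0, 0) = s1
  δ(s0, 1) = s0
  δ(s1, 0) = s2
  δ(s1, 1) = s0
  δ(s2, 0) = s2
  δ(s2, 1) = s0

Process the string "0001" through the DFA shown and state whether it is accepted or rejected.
Processing string "0001":
  s0 --0--> s1
  s1 --0--> s2
  s2 --0--> s2
  s2 --1--> s0
Final state: s0
Accept states: {s2}
No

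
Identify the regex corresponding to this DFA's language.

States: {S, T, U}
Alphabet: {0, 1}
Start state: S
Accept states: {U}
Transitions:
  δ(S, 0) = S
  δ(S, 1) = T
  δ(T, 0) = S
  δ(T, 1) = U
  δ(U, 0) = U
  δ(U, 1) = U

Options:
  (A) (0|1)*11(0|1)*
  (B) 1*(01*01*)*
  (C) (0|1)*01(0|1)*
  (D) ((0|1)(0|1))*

Check each option against the DFA on short strings; one disagreement eliminates an option:
  (A) (0|1)*11(0|1)*: agrees with the DFA on every string of length ≤ 6
  (B) 1*(01*01*)*: on ε the DFA stays in S and rejects (S ∉ Accept), but the regex matches it → eliminate
  (C) (0|1)*01(0|1)*: on '01' the DFA goes S → S → T and rejects (T ∉ Accept), but the regex matches it → eliminate
  (D) ((0|1)(0|1))*: on ε the DFA stays in S and rejects (S ∉ Accept), but the regex matches it → eliminate
Only (A) is consistent with the DFA.
(A) (0|1)*11(0|1)*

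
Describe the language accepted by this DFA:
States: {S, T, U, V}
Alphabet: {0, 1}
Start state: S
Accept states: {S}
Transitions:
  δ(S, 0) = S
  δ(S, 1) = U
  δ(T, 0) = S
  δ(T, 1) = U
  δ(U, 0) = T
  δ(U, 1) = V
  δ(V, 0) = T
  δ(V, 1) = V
Testing a few strings:
  '0' → accept
  '111' → reject
  '1101' → reject
  '110' → reject
State roles: S=value ≡ 0 (mod 4); T=value ≡ 2 (mod 4); U=value ≡ 1 (mod 4); V=value ≡ 3 (mod 4)
All binary strings representing a multiple of 4 (read in base 2; leading zeros allowed and ε counts as 0)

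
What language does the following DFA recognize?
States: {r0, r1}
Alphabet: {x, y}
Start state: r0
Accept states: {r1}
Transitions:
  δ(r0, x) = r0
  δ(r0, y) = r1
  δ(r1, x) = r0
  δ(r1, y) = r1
Testing a few strings:
  'xx' → reject
  'yy' → accept
  'yyy' → accept
  'x' → reject
State roles: r0=last symbol not y; r1=last symbol is y
All strings over {x,y} ending with y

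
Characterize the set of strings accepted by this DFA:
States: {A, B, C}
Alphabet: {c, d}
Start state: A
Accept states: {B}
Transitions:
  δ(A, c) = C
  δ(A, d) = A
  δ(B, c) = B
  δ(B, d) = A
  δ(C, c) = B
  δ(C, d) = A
Testing a few strings:
  'ccdc' → reject
  'cd' → reject
  'cc' → accept
  'dcdd' → reject
State roles: A=last symbol not c; B=two trailing c's; C=one trailing c
All strings over {c,d} ending with cc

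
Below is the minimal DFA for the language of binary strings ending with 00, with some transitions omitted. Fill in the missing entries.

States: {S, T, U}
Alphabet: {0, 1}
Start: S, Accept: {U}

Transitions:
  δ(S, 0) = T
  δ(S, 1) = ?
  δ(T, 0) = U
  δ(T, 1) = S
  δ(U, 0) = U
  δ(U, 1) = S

From the language and accept set, identify what each state tracks — S: last symbol not 0; T: one trailing 0; U: two trailing 0's.
Each missing δ(q, a) is the state matching the new tracked value after reading a.
δ(S, 1) = S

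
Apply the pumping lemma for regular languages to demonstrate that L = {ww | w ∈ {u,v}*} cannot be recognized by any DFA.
Assume L is regular with pumping length p. Idea: pumping the leading u-block breaks the equality of the two halves.
Choose s = u^p v u^p v ∈ L (with w = u^p v). |s| = 2p+2 ≥ p. By the pumping lemma, s = xyz with |xy| ≤ p, |y| > 0, so y = u^k with k ≥ 1, in the first u-block. Then xy²z = u^(p+k) v u^p v, of length 2p+2+k. If k is odd this length is odd, so it cannot be of the form ww. If k is even, each half has length p+1+k/2 ≤ p+k, so the first half lies entirely inside the leading u-block and contains no v, while the second half ends in v; the halves differ. Either way xy²z ∉ L.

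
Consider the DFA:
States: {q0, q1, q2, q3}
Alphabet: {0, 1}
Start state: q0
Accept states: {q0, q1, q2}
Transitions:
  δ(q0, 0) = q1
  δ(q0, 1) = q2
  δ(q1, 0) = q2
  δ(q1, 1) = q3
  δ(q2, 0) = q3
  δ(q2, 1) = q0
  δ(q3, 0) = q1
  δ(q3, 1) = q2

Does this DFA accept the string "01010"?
Processing string "01010":
  q0 --0--> q1
  q1 --1--> q3
  q3 --0--> q1
  q1 --1--> q3
  q3 --0--> q1
Final state: q1
Accept states: {q0, q1, q2}
Yes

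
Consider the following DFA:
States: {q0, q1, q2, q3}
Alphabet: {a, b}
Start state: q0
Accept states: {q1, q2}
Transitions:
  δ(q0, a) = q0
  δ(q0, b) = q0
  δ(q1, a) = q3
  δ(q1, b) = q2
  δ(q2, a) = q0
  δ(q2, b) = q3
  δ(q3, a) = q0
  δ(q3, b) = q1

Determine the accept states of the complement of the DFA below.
Complement accept states = All states \ Original accept states
= {q0, q1, q2, q3} \ {q1, q2}
{q0, q3}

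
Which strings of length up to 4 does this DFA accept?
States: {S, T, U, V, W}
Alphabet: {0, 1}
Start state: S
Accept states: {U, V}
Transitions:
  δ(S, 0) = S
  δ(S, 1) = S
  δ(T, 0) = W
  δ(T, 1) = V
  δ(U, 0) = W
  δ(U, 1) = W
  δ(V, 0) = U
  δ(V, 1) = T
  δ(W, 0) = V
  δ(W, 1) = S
None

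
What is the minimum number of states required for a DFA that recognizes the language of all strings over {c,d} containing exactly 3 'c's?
By Myhill–Nerode, count the distinguishable equivalence classes: 5 classes — having seen 0, 1, …, 3, or >3 copies of 'c'; the count-3 class is the only accepting one and >3 is dead.
5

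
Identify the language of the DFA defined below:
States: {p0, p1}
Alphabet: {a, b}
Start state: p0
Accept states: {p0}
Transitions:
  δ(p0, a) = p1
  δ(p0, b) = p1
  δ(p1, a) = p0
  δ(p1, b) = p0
Testing a few strings:
  'a' → reject
  'aaa' → reject
  'b' → reject
  'bb' → accept
State roles: p0=even length so far; p1=odd length so far
All strings over {a,b} of even length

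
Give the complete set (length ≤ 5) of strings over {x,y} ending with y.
y, xy, yy, xxy, xyy, yxy, yyy, xxxy, xxyy, xyxy, xyyy, yxxy, yxyy, yyxy, yyyy, xxxxy, xxxyy, xxyxy, xxyyy, xyxxy, xyxyy, xyyxy, xyyyy, yxxxy, yxxyy, yxyxy, yxyyy, yyxxy, yyxyy, yyyxy, yyyyy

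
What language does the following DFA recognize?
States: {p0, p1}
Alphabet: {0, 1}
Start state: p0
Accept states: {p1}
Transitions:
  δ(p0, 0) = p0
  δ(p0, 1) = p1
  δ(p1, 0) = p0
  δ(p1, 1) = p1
Testing a few strings:
  '00' → reject
  '01' → accept
  '0' → reject
  '11' → accept
State roles: p0=last symbol not 1; p1=last symbol is 1
All binary strings ending with 1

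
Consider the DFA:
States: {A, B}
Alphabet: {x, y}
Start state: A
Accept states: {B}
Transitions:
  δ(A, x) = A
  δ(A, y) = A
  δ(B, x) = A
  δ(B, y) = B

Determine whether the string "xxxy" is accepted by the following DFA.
Processing string "xxxy":
  A --x--> A
  A --x--> A
  A --x--> A
  A --y--> A
Final state: A
Accept states: {B}
No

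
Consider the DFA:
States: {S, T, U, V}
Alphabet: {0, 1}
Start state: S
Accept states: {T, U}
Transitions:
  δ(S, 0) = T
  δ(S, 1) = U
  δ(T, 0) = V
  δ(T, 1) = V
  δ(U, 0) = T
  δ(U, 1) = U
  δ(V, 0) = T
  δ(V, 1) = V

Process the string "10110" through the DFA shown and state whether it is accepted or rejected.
Processing string "10110":
  S --1--> U
  U --0--> T
  T --1--> V
  V --1--> V
  V --0--> T
Final state: T
Accept states: {T, U}
Yes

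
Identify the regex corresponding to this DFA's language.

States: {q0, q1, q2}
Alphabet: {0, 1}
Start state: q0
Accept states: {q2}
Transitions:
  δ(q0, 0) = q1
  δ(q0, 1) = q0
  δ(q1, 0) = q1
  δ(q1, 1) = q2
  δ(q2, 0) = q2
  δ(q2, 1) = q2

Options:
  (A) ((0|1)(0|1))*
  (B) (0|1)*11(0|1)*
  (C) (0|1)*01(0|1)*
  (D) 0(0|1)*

Check each option against the DFA on short strings; one disagreement eliminates an option:
  (A) ((0|1)(0|1))*: on ε the DFA stays in q0 and rejects (q0 ∉ Accept), but the regex matches it → eliminate
  (B) (0|1)*11(0|1)*: on '01' the DFA goes q0 → q1 → q2 and accepts (q2 ∈ Accept), but the regex does not match it → eliminate
  (C) (0|1)*01(0|1)*: agrees with the DFA on every string of length ≤ 6
  (D) 0(0|1)*: on '0' the DFA goes q0 → q1 and rejects (q1 ∉ Accept), but the regex matches it → eliminate
Only (C) is consistent with the DFA.
(C) (0|1)*01(0|1)*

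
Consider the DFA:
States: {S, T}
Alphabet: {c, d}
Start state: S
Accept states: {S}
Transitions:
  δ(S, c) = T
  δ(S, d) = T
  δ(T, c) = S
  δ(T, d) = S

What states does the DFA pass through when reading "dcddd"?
read 'd': S → T
  read 'c': T → S
  read 'd': S → T
  read 'd': T → S
  read 'd': S → T
S -> T -> S -> T -> S -> T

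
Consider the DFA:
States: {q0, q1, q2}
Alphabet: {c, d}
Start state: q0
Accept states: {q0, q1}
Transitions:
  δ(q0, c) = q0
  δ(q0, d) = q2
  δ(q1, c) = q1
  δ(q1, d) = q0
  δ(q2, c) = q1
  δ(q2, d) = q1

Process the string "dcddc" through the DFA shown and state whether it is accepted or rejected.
Processing string "dcddc":
  q0 --d--> q2
  q2 --c--> q1
  q1 --d--> q0
  q0 --d--> q2
  q2 --c--> q1
Final state: q1
Accept states: {q0, q1}
Yes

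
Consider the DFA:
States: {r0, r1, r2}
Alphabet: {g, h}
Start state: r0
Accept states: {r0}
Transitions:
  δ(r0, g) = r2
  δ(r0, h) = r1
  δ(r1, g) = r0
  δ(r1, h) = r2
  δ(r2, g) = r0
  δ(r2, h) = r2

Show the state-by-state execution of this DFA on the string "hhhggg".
read 'h': r0 → r1
  read 'h': r1 → r2
  read 'h': r2 → r2
  read 'g': r2 → r0
  read 'g': r0 → r2
  read 'g': r2 → r0
r0 -> r1 -> r2 -> r2 -> r0 -> r2 -> r0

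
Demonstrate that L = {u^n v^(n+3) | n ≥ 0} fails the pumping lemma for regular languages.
Assume L is regular with pumping length p. Idea: pumping the u-block breaks the fixed offset of 3.
Choose s = u^p v^(p+3) ∈ L. By the pumping lemma, s = xyz with |xy| ≤ p, |y| > 0, so y = u^k with k ≥ 1. Then xy²z = u^(p+k) v^(p+3). For this to be in L we would need p+3 = (p+k)+3, i.e. k = 0, contradicting k ≥ 1. So xy²z ∉ L.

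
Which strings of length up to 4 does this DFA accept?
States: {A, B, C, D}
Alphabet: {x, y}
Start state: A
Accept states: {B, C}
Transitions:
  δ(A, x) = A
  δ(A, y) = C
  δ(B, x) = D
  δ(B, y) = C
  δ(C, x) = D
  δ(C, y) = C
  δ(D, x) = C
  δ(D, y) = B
y, xy, yy, xxy, xyy, yxx, yxy, yyy, xxxy, xxyy, xyxx, xyxy, xyyy, yxxy, yxyy, yyxx, yyxy, yyyy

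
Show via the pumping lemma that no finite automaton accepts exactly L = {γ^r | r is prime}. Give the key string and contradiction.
Assume L is regular with pumping length p. Idea: pumping by a suitable count produces a composite length.
Let q be a prime with q ≥ p and choose s = γ^q ∈ L. By the pumping lemma, s = xyz with |xy| ≤ p, |y| = k ≥ 1. Take i = q+1: |xy^(q+1)z| = q + q·k = q(1+k). Since q ≥ 2 and 1+k ≥ 2, q(1+k) is composite, so xy^(q+1)z ∉ L.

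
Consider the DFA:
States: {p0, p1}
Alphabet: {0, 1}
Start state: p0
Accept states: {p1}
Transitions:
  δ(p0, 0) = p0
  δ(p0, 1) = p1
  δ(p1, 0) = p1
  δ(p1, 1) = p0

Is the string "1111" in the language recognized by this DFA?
Processing string "1111":
  p0 --1--> p1
  p1 --1--> p0
  p0 --1--> p1
  p1 --1--> p0
Final state: p0
Accept states: {p1}
No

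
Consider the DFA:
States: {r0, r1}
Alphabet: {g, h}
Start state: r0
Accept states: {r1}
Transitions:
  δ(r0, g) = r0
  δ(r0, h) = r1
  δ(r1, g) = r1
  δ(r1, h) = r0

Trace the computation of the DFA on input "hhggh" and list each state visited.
read 'h': r0 → r1
  read 'h': r1 → r0
  read 'g': r0 → r0
  read 'g': r0 → r0
  read 'h': r0 → r1
r0 -> r1 -> r0 -> r0 -> r0 -> r1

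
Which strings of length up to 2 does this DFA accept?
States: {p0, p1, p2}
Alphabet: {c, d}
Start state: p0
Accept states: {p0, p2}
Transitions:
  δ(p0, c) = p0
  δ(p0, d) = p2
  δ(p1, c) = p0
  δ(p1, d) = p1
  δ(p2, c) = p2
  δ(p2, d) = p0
ε, c, d, cc, cd, dc, dd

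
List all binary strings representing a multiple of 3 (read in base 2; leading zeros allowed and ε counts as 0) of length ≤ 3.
ε, 0, 00, 11, 000, 011, 110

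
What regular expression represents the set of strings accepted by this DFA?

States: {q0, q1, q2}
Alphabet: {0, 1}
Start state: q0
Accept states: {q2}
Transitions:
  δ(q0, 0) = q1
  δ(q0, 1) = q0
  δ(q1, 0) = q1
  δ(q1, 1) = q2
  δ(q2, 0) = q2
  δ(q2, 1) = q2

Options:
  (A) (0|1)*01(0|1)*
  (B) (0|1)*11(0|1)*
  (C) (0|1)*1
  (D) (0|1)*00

Check each option against the DFA on short strings; one disagreement eliminates an option:
  (A) (0|1)*01(0|1)*: agrees with the DFA on every string of length ≤ 6
  (B) (0|1)*11(0|1)*: on '01' the DFA goes q0 → q1 → q2 and accepts (q2 ∈ Accept), but the regex does not match it → eliminate
  (C) (0|1)*1: on '1' the DFA goes q0 → q0 and rejects (q0 ∉ Accept), but the regex matches it → eliminate
  (D) (0|1)*00: on '00' the DFA goes q0 → q1 → q1 and rejects (q1 ∉ Accept), but the regex matches it → eliminate
Only (A) is consistent with the DFA.
(A) (0|1)*01(0|1)*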